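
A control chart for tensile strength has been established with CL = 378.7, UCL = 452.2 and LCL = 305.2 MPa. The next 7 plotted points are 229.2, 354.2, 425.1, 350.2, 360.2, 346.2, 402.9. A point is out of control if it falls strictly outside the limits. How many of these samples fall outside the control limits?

1

Compare each point to [305.2, 452.2]: sample 1 = 229.2 < LCL.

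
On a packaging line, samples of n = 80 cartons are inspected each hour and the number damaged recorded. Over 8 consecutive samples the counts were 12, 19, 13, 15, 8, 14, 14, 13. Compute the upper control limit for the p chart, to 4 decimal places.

0.2944

p̄ = Σdᵢ / (k·n) = 108 / (8 × 80) = 0.16875
UCL = p̄ + 3·√(p̄(1−p̄)/n) = 0.16875 + 3 × √(0.16875×0.83125/80) = 0.16875 + 3 × 0.04187 = 0.29437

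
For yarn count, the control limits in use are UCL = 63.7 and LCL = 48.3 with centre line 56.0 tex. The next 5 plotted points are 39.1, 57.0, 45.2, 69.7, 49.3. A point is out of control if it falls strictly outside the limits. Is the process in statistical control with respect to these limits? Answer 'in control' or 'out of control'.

Compare each point to [48.3, 63.7]: sample 1 = 39.1 < LCL; sample 3 = 45.2 < LCL; sample 4 = 69.7 > UCL.

out of control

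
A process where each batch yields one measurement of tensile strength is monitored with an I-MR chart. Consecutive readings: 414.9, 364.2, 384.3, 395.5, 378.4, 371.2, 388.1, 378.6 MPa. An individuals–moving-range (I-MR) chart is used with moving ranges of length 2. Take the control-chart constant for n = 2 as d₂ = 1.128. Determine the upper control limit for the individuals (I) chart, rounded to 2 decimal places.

X̄ = (414.9 + 364.2 + 384.3 + 395.5 + 378.4 + 371.2 + 388.1 + 378.6) / 8 = 384.4000
Moving ranges: 50.7, 20.1, 11.2, 17.1, 7.2, 16.9, 9.5; M̄R̄ = 132.7000 / 7 = 18.9571
UCL = X̄ + 3·M̄R̄/d₂ = 384.4000 + 3 × 18.9571 / 1.128 = 434.8179

434.82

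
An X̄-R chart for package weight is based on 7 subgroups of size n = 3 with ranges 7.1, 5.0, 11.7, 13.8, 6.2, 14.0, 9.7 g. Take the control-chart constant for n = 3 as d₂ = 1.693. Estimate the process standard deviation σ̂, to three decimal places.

5.696

R̄ = (7.1 + 5.0 + 11.7 + 13.8 + 6.2 + 14.0 + 9.7) / 7 = 9.6429
σ̂ = R̄ / d₂ = 9.6429 / 1.693 = 5.6957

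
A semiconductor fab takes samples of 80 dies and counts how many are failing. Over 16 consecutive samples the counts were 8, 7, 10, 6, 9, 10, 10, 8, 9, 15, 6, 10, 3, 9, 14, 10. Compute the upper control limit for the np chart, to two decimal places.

17.48

p̄ = Σdᵢ / (k·n) = 144 / (16 × 80) = 0.11250
UCL = np̄ + 3·√(np̄(1−p̄)) = 9.0000 + 3 × √(9.0000×0.88750) = 9.0000 + 3 × 2.8262 = 17.4786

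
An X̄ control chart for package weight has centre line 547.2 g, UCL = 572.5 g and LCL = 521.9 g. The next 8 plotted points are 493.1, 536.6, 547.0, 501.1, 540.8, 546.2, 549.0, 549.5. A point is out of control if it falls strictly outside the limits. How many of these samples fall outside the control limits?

2

Compare each point to [521.9, 572.5]: sample 1 = 493.1 < LCL; sample 4 = 501.1 < LCL.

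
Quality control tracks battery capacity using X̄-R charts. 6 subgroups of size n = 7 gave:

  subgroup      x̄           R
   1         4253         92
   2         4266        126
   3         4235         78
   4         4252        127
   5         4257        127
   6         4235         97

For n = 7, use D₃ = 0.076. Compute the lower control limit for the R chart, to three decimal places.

8.195

R̄ = (92 + 126 + 78 + 127 + 127 + 97) / 6 = 647.0000 / 6 = 107.8333
LCL_R = D₃·R̄ = 0.076 × 107.8333 = 8.1953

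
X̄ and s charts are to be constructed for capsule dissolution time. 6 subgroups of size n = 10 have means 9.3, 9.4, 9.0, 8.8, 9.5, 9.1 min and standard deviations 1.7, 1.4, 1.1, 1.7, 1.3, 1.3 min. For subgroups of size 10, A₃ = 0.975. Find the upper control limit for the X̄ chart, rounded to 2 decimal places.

X̄̄ = (9.3 + 9.4 + 9.0 + 8.8 + 9.5 + 9.1) / 6 = 9.1833
s̄ = (1.7 + 1.4 + 1.1 + 1.7 + 1.3 + 1.3) / 6 = 1.4167
UCL = X̄̄ + A₃·s̄ = 9.1833 + 0.975 × 1.4167 = 10.5646

10.56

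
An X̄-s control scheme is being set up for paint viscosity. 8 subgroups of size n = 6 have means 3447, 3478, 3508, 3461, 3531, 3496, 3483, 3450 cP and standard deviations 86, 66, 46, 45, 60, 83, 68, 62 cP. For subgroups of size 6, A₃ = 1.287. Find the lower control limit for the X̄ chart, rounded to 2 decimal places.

X̄̄ = (3447 + 3478 + 3508 + 3461 + 3531 + 3496 + 3483 + 3450) / 8 = 3481.7500
s̄ = (86 + 66 + 46 + 45 + 60 + 83 + 68 + 62) / 8 = 64.5000
LCL = X̄̄ − A₃·s̄ = 3481.7500 − 1.287 × 64.5000 = 3398.7385

3398.74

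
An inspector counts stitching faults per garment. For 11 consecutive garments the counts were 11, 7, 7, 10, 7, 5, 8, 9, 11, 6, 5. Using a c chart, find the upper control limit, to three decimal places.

c̄ = (11 + 7 + 7 + 10 + 7 + 5 + 8 + 9 + 11 + 6 + 5) / 11 = 86 / 11 = 7.8182
UCL = c̄ + 3√c̄ = 7.8182 + 3 × √7.8182 = 7.8182 + 3 × 2.7961 = 16.2065

16.206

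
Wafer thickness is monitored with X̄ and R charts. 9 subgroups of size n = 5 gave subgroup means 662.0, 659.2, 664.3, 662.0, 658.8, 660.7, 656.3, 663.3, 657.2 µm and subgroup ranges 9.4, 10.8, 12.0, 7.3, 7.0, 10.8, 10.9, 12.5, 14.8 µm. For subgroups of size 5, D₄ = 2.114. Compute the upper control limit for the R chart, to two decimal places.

22.43

R̄ = (9.4 + 10.8 + 12.0 + 7.3 + 7.0 + 10.8 + 10.9 + 12.5 + 14.8) / 9 = 95.5000 / 9 = 10.6111
UCL_R = D₄·R̄ = 2.114 × 10.6111 = 22.4319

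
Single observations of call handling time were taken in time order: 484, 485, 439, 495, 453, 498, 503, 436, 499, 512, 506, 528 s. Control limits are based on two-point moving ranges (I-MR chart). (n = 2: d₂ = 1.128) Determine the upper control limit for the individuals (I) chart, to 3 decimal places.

X̄ = (484 + 485 + 439 + 495 + 453 + 498 + 503 + 436 + 499 + 512 + 506 + 528) / 12 = 486.5000
Moving ranges: 1, 46, 56, 42, 45, 5, 67, 63, 13, 6, 22; M̄R̄ = 366.0000 / 11 = 33.2727
UCL = X̄ + 3·M̄R̄/d₂ = 486.5000 + 3 × 33.2727 / 1.128 = 574.9913

574.991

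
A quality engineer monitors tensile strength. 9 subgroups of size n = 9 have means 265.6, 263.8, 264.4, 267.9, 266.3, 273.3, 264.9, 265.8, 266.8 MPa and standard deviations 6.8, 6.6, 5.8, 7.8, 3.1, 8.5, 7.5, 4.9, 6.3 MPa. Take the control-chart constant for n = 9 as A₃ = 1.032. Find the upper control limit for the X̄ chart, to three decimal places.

273.104

X̄̄ = (265.6 + 263.8 + 264.4 + 267.9 + 266.3 + 273.3 + 264.9 + 265.8 + 266.8) / 9 = 266.5333
s̄ = (6.8 + 6.6 + 5.8 + 7.8 + 3.1 + 8.5 + 7.5 + 4.9 + 6.3) / 9 = 6.3667
UCL = X̄̄ + A₃·s̄ = 266.5333 + 1.032 × 6.3667 = 273.1037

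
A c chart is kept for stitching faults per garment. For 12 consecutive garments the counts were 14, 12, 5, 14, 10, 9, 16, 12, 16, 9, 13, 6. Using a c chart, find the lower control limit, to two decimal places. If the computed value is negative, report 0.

1.23

c̄ = (14 + 12 + 5 + 14 + 10 + 9 + 16 + 12 + 16 + 9 + 13 + 6) / 12 = 136 / 12 = 11.3333
LCL = c̄ − 3√c̄ = 11.3333 − 3 × 3.3665 = 1.2338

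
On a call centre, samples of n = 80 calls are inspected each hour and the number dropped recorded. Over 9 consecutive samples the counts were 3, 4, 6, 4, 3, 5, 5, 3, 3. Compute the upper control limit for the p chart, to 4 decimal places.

0.1231

p̄ = Σdᵢ / (k·n) = 36 / (9 × 80) = 0.05000
UCL = p̄ + 3·√(p̄(1−p̄)/n) = 0.05000 + 3 × √(0.05000×0.95000/80) = 0.05000 + 3 × 0.02437 = 0.12310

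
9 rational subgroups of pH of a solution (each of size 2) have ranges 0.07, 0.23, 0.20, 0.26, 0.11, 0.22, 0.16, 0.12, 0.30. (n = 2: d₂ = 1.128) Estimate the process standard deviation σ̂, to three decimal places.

0.164

R̄ = (0.07 + 0.23 + 0.20 + 0.26 + 0.11 + 0.22 + 0.16 + 0.12 + 0.30) / 9 = 0.1856
σ̂ = R̄ / d₂ = 0.1856 / 1.128 = 0.1645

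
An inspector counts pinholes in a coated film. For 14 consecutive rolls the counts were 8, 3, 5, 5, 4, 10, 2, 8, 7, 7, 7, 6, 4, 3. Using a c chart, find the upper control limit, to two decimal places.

c̄ = (8 + 3 + 5 + 5 + 4 + 10 + 2 + 8 + 7 + 7 + 7 + 6 + 4 + 3) / 14 = 79 / 14 = 5.6429
UCL = c̄ + 3√c̄ = 5.6429 + 3 × √5.6429 = 5.6429 + 3 × 2.3755 = 12.7693

12.77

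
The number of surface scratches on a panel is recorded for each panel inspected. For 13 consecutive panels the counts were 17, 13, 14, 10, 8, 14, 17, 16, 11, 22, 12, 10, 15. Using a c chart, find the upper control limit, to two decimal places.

c̄ = (17 + 13 + 14 + 10 + 8 + 14 + 17 + 16 + 11 + 22 + 12 + 10 + 15) / 13 = 179 / 13 = 13.7692
UCL = c̄ + 3√c̄ = 13.7692 + 3 × √13.7692 = 13.7692 + 3 × 3.7107 = 24.9013

24.90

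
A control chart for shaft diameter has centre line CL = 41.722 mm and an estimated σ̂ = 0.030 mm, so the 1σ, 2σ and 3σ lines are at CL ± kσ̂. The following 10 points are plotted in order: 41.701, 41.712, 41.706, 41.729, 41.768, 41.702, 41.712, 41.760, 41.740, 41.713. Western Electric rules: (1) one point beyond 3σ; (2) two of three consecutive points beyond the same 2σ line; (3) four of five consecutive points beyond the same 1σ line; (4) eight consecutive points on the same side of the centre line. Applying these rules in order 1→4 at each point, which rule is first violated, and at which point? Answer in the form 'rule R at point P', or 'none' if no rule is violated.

none

Zone of each point (C = within 1σ̂, B = 1σ̂–2σ̂, A = 2σ̂–3σ̂, * = beyond 3σ̂; sign = side of CL): 1:-C, 2:-C, 3:-C, 4:+C, 5:+B, 6:-C, 7:-C, 8:+B, 9:+C, 10:-C
No rule fires across all 10 points.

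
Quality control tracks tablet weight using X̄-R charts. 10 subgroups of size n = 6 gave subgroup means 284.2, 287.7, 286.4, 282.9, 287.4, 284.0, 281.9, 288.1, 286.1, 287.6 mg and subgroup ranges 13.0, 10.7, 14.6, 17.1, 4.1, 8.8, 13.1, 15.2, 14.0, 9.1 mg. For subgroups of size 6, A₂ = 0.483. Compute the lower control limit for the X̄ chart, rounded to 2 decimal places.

279.85

X̄̄ = (284.2 + 287.7 + 286.4 + 282.9 + 287.4 + 284.0 + 281.9 + 288.1 + 286.1 + 287.6) / 10 = 2856.3000 / 10 = 285.6300
R̄ = (13.0 + 10.7 + 14.6 + 17.1 + 4.1 + 8.8 + 13.1 + 15.2 + 14.0 + 9.1) / 10 = 119.7000 / 10 = 11.9700
LCL = X̄̄ − A₂·R̄ = 285.6300 − 0.483 × 11.9700 = 279.8485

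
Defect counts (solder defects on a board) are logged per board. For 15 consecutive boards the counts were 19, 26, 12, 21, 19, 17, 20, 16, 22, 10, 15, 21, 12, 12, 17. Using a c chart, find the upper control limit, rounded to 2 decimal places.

29.73

c̄ = (19 + 26 + 12 + 21 + 19 + 17 + 20 + 16 + 22 + 10 + 15 + 21 + 12 + 12 + 17) / 15 = 259 / 15 = 17.2667
UCL = c̄ + 3√c̄ = 17.2667 + 3 × √17.2667 = 17.2667 + 3 × 4.1553 = 29.7326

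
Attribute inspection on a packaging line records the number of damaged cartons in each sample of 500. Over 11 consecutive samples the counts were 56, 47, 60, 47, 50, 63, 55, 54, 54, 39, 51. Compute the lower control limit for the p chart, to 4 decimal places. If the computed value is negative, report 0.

0.0636

p̄ = Σdᵢ / (k·n) = 576 / (11 × 500) = 0.10473
LCL = p̄ − 3·√(p̄(1−p̄)/n) = 0.10473 − 3 × 0.01369 = 0.06365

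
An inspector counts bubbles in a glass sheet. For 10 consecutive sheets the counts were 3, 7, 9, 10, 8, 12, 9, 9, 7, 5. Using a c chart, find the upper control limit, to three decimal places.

16.332

c̄ = (3 + 7 + 9 + 10 + 8 + 12 + 9 + 9 + 7 + 5) / 10 = 79 / 10 = 7.9000
UCL = c̄ + 3√c̄ = 7.9000 + 3 × √7.9000 = 7.9000 + 3 × 2.8107 = 16.3321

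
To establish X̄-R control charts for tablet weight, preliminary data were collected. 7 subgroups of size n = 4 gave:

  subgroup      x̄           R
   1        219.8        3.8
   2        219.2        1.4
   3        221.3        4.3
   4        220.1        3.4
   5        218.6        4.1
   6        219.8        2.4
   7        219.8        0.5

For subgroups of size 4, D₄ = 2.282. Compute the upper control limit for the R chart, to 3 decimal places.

6.487

R̄ = (3.8 + 1.4 + 4.3 + 3.4 + 4.1 + 2.4 + 0.5) / 7 = 19.9000 / 7 = 2.8429
UCL_R = D₄·R̄ = 2.282 × 2.8429 = 6.4874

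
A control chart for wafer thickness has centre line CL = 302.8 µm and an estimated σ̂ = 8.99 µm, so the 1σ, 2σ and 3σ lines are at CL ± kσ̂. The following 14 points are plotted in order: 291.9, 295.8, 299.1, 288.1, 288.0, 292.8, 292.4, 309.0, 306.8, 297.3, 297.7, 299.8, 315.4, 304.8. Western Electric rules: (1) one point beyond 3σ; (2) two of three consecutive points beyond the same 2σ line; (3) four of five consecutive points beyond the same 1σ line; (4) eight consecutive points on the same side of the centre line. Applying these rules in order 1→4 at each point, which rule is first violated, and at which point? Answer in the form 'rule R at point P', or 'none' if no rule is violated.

Zone of each point (C = within 1σ̂, B = 1σ̂–2σ̂, A = 2σ̂–3σ̂, * = beyond 3σ̂; sign = side of CL): 1:-B, 2:-C, 3:-C, 4:-B, 5:-B, 6:-B, 7:-B, 8:+C, 9:+C, 10:-C, 11:-C, 12:-C, 13:+B, 14:+C
Rule 3 (four of five consecutive points beyond the same 1σ limit) is satisfied at point 7.

rule 3 at point 7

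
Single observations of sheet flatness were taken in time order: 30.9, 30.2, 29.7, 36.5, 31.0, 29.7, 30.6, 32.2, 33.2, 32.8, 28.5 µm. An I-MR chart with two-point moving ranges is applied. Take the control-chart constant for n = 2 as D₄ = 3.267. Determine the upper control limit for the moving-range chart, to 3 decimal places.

7.514

Moving ranges: 0.7, 0.5, 6.8, 5.5, 1.3, 0.9, 1.6, 1.0, 0.4, 4.3; M̄R̄ = 23.0000 / 10 = 2.3000
UCL_MR = D₄·M̄R̄ = 3.267 × 2.3000 = 7.5141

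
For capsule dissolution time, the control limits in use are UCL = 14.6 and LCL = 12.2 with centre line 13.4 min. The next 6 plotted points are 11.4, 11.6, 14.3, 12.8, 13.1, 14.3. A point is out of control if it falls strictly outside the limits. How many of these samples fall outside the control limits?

2

Compare each point to [12.2, 14.6]: sample 1 = 11.4 < LCL; sample 2 = 11.6 < LCL.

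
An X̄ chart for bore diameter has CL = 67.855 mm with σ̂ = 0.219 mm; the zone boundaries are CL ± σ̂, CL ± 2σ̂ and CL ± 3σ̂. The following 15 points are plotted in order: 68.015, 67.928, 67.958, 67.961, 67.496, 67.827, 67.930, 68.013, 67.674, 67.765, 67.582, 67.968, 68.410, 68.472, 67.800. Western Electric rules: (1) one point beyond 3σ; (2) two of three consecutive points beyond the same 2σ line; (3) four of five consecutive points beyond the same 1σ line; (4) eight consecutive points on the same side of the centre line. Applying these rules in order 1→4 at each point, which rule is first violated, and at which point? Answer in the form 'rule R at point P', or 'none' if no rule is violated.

Zone of each point (C = within 1σ̂, B = 1σ̂–2σ̂, A = 2σ̂–3σ̂, * = beyond 3σ̂; sign = side of CL): 1:+C, 2:+C, 3:+C, 4:+C, 5:-B, 6:-C, 7:+C, 8:+C, 9:-C, 10:-C, 11:-B, 12:+C, 13:+A, 14:+A, 15:-C
Rule 2 (two of three consecutive points beyond the same 2σ limit) is satisfied at point 14.

rule 2 at point 14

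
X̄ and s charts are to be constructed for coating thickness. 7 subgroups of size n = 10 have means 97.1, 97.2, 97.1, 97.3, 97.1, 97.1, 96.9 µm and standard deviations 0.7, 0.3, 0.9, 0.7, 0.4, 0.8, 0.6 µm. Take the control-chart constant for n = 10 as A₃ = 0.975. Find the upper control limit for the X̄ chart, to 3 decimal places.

X̄̄ = (97.1 + 97.2 + 97.1 + 97.3 + 97.1 + 97.1 + 96.9) / 7 = 97.1143
s̄ = (0.7 + 0.3 + 0.9 + 0.7 + 0.4 + 0.8 + 0.6) / 7 = 0.6286
UCL = X̄̄ + A₃·s̄ = 97.1143 + 0.975 × 0.6286 = 97.7271

97.727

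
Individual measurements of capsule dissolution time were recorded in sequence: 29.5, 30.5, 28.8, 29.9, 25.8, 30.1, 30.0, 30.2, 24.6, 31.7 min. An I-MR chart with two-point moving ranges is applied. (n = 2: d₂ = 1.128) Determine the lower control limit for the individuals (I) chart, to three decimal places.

21.663

X̄ = (29.5 + 30.5 + 28.8 + 29.9 + 25.8 + 30.1 + 30.0 + 30.2 + 24.6 + 31.7) / 10 = 29.1100
Moving ranges: 1.0, 1.7, 1.1, 4.1, 4.3, 0.1, 0.2, 5.6, 7.1; M̄R̄ = 25.2000 / 9 = 2.8000
LCL = X̄ − 3·M̄R̄/d₂ = 29.1100 − 3 × 2.8000 / 1.128 = 21.6632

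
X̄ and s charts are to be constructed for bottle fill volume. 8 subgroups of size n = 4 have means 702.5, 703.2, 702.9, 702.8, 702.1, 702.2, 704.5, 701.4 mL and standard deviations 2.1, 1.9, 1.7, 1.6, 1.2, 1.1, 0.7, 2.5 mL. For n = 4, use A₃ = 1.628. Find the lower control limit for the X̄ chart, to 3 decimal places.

X̄̄ = (702.5 + 703.2 + 702.9 + 702.8 + 702.1 + 702.2 + 704.5 + 701.4) / 8 = 702.7000
s̄ = (2.1 + 1.9 + 1.7 + 1.6 + 1.2 + 1.1 + 0.7 + 2.5) / 8 = 1.6000
LCL = X̄̄ − A₃·s̄ = 702.7000 − 1.628 × 1.6000 = 700.0952

700.095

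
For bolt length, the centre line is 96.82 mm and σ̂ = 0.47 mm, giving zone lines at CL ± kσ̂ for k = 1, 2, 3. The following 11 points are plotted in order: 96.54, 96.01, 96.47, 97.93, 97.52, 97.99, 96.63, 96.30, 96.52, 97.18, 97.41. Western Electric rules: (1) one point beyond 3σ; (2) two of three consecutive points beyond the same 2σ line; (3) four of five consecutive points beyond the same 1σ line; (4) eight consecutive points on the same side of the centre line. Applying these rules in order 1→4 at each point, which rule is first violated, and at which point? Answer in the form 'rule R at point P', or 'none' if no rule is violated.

Zone of each point (C = within 1σ̂, B = 1σ̂–2σ̂, A = 2σ̂–3σ̂, * = beyond 3σ̂; sign = side of CL): 1:-C, 2:-B, 3:-C, 4:+A, 5:+B, 6:+A, 7:-C, 8:-B, 9:-C, 10:+C, 11:+B
Rule 2 (two of three consecutive points beyond the same 2σ limit) is satisfied at point 6.

rule 2 at point 6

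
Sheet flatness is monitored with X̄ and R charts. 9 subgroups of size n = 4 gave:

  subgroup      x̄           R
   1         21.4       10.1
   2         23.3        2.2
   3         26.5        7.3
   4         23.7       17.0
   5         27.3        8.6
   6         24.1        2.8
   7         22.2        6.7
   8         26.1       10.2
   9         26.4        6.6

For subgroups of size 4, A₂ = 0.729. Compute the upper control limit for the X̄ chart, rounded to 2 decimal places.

30.35

X̄̄ = (21.4 + 23.3 + 26.5 + 23.7 + 27.3 + 24.1 + 22.2 + 26.1 + 26.4) / 9 = 221.0000 / 9 = 24.5556
R̄ = (10.1 + 2.2 + 7.3 + 17.0 + 8.6 + 2.8 + 6.7 + 10.2 + 6.6) / 9 = 71.5000 / 9 = 7.9444
UCL = X̄̄ + A₂·R̄ = 24.5556 + 0.729 × 7.9444 = 30.3471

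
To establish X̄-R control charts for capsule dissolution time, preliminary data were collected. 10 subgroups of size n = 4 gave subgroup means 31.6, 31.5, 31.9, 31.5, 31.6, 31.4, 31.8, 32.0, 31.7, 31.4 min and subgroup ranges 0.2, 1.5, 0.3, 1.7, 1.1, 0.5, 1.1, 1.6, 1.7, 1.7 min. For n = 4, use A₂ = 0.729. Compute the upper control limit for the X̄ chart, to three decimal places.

X̄̄ = (31.6 + 31.5 + 31.9 + 31.5 + 31.6 + 31.4 + 31.8 + 32.0 + 31.7 + 31.4) / 10 = 316.4000 / 10 = 31.6400
R̄ = (0.2 + 1.5 + 0.3 + 1.7 + 1.1 + 0.5 + 1.1 + 1.6 + 1.7 + 1.7) / 10 = 11.4000 / 10 = 1.1400
UCL = X̄̄ + A₂·R̄ = 31.6400 + 0.729 × 1.1400 = 32.4711

32.471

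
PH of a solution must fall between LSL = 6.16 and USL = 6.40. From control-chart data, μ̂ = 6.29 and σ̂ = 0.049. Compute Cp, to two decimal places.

Cp = (USL − LSL) / (6σ̂) = (6.40 − 6.16) / (6 × 0.049) = 0.2400 / 0.2940 = 0.8163

0.82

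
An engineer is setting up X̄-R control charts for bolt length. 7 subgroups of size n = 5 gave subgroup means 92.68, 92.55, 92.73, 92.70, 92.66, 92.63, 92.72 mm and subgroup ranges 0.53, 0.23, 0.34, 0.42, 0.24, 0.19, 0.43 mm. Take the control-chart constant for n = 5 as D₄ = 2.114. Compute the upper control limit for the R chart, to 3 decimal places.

0.719

R̄ = (0.53 + 0.23 + 0.34 + 0.42 + 0.24 + 0.19 + 0.43) / 7 = 2.3800 / 7 = 0.3400
UCL_R = D₄·R̄ = 2.114 × 0.3400 = 0.7188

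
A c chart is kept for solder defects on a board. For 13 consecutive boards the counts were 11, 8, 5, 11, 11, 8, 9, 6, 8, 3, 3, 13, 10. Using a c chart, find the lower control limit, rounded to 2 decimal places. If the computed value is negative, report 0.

0.00

c̄ = (11 + 8 + 5 + 11 + 11 + 8 + 9 + 6 + 8 + 3 + 3 + 13 + 10) / 13 = 106 / 13 = 8.1538
LCL = c̄ − 3√c̄ = 8.1538 − 3 × 2.8555 = -0.4126 → 0 (cannot be negative)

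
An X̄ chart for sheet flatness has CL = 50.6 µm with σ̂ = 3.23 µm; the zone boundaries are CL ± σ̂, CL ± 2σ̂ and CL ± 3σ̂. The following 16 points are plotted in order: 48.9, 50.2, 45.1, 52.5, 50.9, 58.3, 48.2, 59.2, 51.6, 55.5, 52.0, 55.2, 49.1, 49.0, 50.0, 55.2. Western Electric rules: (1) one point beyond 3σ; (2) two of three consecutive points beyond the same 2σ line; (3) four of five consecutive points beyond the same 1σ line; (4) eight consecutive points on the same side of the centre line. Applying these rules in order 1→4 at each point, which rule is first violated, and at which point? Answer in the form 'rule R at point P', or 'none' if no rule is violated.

rule 2 at point 8

Zone of each point (C = within 1σ̂, B = 1σ̂–2σ̂, A = 2σ̂–3σ̂, * = beyond 3σ̂; sign = side of CL): 1:-C, 2:-C, 3:-B, 4:+C, 5:+C, 6:+A, 7:-C, 8:+A, 9:+C, 10:+B, 11:+C, 12:+B, 13:-C, 14:-C, 15:-C, 16:+B
Rule 2 (two of three consecutive points beyond the same 2σ limit) is satisfied at point 8.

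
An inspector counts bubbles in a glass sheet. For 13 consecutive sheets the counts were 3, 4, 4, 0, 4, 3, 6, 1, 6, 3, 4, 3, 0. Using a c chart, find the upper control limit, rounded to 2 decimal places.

8.48

c̄ = (3 + 4 + 4 + 0 + 4 + 3 + 6 + 1 + 6 + 3 + 4 + 3 + 0) / 13 = 41 / 13 = 3.1538
UCL = c̄ + 3√c̄ = 3.1538 + 3 × √3.1538 = 3.1538 + 3 × 1.7759 = 8.4816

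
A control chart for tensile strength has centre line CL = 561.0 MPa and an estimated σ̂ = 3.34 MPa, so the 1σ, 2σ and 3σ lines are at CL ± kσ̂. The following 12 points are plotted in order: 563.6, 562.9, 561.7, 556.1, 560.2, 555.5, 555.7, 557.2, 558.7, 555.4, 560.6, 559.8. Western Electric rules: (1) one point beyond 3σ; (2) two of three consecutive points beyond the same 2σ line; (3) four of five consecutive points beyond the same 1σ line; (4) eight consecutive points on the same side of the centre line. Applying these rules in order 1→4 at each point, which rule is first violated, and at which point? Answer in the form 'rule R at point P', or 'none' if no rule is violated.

Zone of each point (C = within 1σ̂, B = 1σ̂–2σ̂, A = 2σ̂–3σ̂, * = beyond 3σ̂; sign = side of CL): 1:+C, 2:+C, 3:+C, 4:-B, 5:-C, 6:-B, 7:-B, 8:-B, 9:-C, 10:-B, 11:-C, 12:-C
Rule 3 (four of five consecutive points beyond the same 1σ limit) is satisfied at point 8.

rule 3 at point 8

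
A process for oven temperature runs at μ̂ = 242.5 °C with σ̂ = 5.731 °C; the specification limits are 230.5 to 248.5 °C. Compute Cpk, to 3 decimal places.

Cpu = (USL − μ̂) / (3σ̂) = (248.5 − 242.5) / (3 × 5.731) = 0.3490; Cpl = (μ̂ − LSL) / (3σ̂) = (242.5 − 230.5) / (3 × 5.731) = 0.6980; Cpk = min(Cpu, Cpl) = 0.3490

0.349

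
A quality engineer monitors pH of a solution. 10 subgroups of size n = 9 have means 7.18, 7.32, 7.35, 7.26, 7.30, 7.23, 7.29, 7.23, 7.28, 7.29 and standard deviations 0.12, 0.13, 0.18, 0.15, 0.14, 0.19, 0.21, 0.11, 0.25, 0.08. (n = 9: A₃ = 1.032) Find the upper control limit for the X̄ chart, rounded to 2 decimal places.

X̄̄ = (7.18 + 7.32 + 7.35 + 7.26 + 7.30 + 7.23 + 7.29 + 7.23 + 7.28 + 7.29) / 10 = 7.2730
s̄ = (0.12 + 0.13 + 0.18 + 0.15 + 0.14 + 0.19 + 0.21 + 0.11 + 0.25 + 0.08) / 10 = 0.1560
UCL = X̄̄ + A₃·s̄ = 7.2730 + 1.032 × 0.1560 = 7.4340

7.43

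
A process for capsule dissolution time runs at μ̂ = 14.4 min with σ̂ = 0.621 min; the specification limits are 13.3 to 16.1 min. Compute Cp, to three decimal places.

0.751

Cp = (USL − LSL) / (6σ̂) = (16.1 − 13.3) / (6 × 0.621) = 2.8000 / 3.7260 = 0.7515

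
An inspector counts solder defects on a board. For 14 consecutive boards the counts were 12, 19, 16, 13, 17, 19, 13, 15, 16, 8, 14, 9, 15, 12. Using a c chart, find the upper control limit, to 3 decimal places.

25.425

c̄ = (12 + 19 + 16 + 13 + 17 + 19 + 13 + 15 + 16 + 8 + 14 + 9 + 15 + 12) / 14 = 198 / 14 = 14.1429
UCL = c̄ + 3√c̄ = 14.1429 + 3 × √14.1429 = 14.1429 + 3 × 3.7607 = 25.4250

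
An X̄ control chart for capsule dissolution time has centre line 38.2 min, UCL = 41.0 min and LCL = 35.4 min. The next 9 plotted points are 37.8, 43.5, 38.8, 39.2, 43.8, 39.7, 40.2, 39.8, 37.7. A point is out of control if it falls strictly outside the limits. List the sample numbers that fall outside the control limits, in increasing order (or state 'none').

2, 5

Compare each point to [35.4, 41.0]: sample 2 = 43.5 > UCL; sample 5 = 43.8 > UCL.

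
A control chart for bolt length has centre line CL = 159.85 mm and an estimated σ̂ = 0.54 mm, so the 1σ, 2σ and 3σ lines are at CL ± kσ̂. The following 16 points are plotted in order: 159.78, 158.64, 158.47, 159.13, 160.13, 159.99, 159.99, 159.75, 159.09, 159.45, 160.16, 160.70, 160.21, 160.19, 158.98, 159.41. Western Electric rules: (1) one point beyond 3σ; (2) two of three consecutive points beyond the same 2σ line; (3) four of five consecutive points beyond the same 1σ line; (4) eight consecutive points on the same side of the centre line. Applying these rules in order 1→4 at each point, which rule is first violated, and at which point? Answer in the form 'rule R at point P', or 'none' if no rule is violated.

Zone of each point (C = within 1σ̂, B = 1σ̂–2σ̂, A = 2σ̂–3σ̂, * = beyond 3σ̂; sign = side of CL): 1:-C, 2:-A, 3:-A, 4:-B, 5:+C, 6:+C, 7:+C, 8:-C, 9:-B, 10:-C, 11:+C, 12:+B, 13:+C, 14:+C, 15:-B, 16:-C
Rule 2 (two of three consecutive points beyond the same 2σ limit) is satisfied at point 3.

rule 2 at point 3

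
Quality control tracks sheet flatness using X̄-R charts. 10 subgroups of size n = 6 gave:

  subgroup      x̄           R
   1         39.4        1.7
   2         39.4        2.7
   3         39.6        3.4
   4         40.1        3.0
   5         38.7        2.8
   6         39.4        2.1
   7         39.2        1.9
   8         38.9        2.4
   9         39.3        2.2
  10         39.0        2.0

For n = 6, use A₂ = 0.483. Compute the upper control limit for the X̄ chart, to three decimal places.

X̄̄ = (39.4 + 39.4 + 39.6 + 40.1 + 38.7 + 39.4 + 39.2 + 38.9 + 39.3 + 39.0) / 10 = 393.0000 / 10 = 39.3000
R̄ = (1.7 + 2.7 + 3.4 + 3.0 + 2.8 + 2.1 + 1.9 + 2.4 + 2.2 + 2.0) / 10 = 24.2000 / 10 = 2.4200
UCL = X̄̄ + A₂·R̄ = 39.3000 + 0.483 × 2.4200 = 40.4689

40.469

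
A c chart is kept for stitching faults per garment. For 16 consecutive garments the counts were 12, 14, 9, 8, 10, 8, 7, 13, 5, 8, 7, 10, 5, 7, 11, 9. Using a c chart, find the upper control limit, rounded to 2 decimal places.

c̄ = (12 + 14 + 9 + 8 + 10 + 8 + 7 + 13 + 5 + 8 + 7 + 10 + 5 + 7 + 11 + 9) / 16 = 143 / 16 = 8.9375
UCL = c̄ + 3√c̄ = 8.9375 + 3 × √8.9375 = 8.9375 + 3 × 2.9896 = 17.9062

17.91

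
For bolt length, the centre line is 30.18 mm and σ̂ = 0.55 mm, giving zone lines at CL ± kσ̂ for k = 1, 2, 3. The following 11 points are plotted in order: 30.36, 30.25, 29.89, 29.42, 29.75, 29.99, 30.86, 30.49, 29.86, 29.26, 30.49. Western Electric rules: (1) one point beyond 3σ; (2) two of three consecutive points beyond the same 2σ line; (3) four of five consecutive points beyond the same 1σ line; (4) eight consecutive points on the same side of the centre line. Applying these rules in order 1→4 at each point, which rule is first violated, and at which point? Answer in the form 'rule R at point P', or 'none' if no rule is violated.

none

Zone of each point (C = within 1σ̂, B = 1σ̂–2σ̂, A = 2σ̂–3σ̂, * = beyond 3σ̂; sign = side of CL): 1:+C, 2:+C, 3:-C, 4:-B, 5:-C, 6:-C, 7:+B, 8:+C, 9:-C, 10:-B, 11:+C
No rule fires across all 11 points.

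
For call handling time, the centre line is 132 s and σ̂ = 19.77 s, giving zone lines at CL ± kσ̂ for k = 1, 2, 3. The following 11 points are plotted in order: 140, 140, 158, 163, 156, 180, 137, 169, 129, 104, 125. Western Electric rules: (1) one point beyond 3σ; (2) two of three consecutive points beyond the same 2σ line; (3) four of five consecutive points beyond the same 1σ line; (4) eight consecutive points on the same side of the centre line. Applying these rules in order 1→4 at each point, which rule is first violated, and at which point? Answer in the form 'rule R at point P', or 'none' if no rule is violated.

rule 3 at point 6

Zone of each point (C = within 1σ̂, B = 1σ̂–2σ̂, A = 2σ̂–3σ̂, * = beyond 3σ̂; sign = side of CL): 1:+C, 2:+C, 3:+B, 4:+B, 5:+B, 6:+A, 7:+C, 8:+B, 9:-C, 10:-B, 11:-C
Rule 3 (four of five consecutive points beyond the same 1σ limit) is satisfied at point 6.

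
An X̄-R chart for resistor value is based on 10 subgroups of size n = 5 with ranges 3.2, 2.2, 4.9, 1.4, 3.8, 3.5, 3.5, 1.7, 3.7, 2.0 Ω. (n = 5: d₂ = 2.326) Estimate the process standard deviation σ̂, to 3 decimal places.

1.285

R̄ = (3.2 + 2.2 + 4.9 + 1.4 + 3.8 + 3.5 + 3.5 + 1.7 + 3.7 + 2.0) / 10 = 2.9900
σ̂ = R̄ / d₂ = 2.9900 / 2.326 = 1.2855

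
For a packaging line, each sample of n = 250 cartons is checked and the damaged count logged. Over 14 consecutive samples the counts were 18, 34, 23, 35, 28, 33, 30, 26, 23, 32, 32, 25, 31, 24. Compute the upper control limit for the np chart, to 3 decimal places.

43.135

p̄ = Σdᵢ / (k·n) = 394 / (14 × 250) = 0.11257
UCL = np̄ + 3·√(np̄(1−p̄)) = 28.1429 + 3 × √(28.1429×0.88743) = 28.1429 + 3 × 4.9975 = 43.1353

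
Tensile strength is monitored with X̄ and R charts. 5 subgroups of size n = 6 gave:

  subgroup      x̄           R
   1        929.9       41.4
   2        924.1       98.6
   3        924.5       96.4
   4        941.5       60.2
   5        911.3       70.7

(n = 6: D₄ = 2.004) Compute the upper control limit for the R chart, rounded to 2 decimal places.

147.21

R̄ = (41.4 + 98.6 + 96.4 + 60.2 + 70.7) / 5 = 367.3000 / 5 = 73.4600
UCL_R = D₄·R̄ = 2.004 × 73.4600 = 147.2138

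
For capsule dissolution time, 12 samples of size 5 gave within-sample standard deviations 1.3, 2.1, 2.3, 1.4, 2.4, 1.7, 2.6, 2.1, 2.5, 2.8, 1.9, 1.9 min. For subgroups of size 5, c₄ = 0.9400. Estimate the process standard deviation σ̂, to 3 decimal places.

s̄ = (1.3 + 2.1 + 2.3 + 1.4 + 2.4 + 1.7 + 2.6 + 2.1 + 2.5 + 2.8 + 1.9 + 1.9) / 12 = 2.0833
σ̂ = s̄ / c₄ = 2.0833 / 0.9400 = 2.2163

2.216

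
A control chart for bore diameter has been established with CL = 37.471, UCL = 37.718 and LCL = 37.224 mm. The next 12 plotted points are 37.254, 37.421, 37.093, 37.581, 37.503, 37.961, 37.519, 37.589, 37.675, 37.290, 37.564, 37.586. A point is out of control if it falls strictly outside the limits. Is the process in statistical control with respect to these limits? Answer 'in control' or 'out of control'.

out of control

Compare each point to [37.224, 37.718]: sample 3 = 37.093 < LCL; sample 6 = 37.961 > UCL.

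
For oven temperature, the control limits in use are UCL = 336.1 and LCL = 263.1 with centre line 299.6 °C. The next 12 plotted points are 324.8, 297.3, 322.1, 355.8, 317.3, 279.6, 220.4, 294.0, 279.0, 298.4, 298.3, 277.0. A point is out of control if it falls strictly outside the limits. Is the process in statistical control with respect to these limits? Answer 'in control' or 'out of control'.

Compare each point to [263.1, 336.1]: sample 4 = 355.8 > UCL; sample 7 = 220.4 < LCL.

out of control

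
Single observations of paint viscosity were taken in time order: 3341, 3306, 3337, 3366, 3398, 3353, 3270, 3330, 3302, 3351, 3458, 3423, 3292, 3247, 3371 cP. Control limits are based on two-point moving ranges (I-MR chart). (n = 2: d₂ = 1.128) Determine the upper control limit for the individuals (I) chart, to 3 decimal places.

X̄ = (3341 + 3306 + 3337 + 3366 + 3398 + 3353 + 3270 + 3330 + 3302 + 3351 + 3458 + 3423 + 3292 + 3247 + 3371) / 15 = 3343.0000
Moving ranges: 35, 31, 29, 32, 45, 83, 60, 28, 49, 107, 35, 131, 45, 124; M̄R̄ = 834.0000 / 14 = 59.5714
UCL = X̄ + 3·M̄R̄/d₂ = 3343.0000 + 3 × 59.5714 / 1.128 = 3501.4347

3501.435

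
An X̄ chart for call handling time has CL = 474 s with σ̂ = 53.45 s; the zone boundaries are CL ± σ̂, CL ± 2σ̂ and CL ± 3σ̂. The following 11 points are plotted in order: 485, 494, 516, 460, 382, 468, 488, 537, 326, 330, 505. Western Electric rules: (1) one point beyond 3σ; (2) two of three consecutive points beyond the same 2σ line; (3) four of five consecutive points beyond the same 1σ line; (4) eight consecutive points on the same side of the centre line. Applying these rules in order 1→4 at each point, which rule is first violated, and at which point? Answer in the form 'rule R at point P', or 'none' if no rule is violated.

rule 2 at point 10

Zone of each point (C = within 1σ̂, B = 1σ̂–2σ̂, A = 2σ̂–3σ̂, * = beyond 3σ̂; sign = side of CL): 1:+C, 2:+C, 3:+C, 4:-C, 5:-B, 6:-C, 7:+C, 8:+B, 9:-A, 10:-A, 11:+C
Rule 2 (two of three consecutive points beyond the same 2σ limit) is satisfied at point 10.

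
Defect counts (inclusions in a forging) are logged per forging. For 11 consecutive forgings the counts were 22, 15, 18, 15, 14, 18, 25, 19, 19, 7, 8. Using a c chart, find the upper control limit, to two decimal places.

28.50

c̄ = (22 + 15 + 18 + 15 + 14 + 18 + 25 + 19 + 19 + 7 + 8) / 11 = 180 / 11 = 16.3636
UCL = c̄ + 3√c̄ = 16.3636 + 3 × √16.3636 = 16.3636 + 3 × 4.0452 = 28.4992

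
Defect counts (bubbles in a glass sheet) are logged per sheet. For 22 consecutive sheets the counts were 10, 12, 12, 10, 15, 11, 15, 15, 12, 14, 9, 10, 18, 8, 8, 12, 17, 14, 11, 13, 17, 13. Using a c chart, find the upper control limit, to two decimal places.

c̄ = (10 + 12 + 12 + 10 + 15 + 11 + 15 + 15 + 12 + 14 + 9 + 10 + 18 + 8 + 8 + 12 + 17 + 14 + 11 + 13 + 17 + 13) / 22 = 276 / 22 = 12.5455
UCL = c̄ + 3√c̄ = 12.5455 + 3 × √12.5455 = 12.5455 + 3 × 3.5420 = 23.1713

23.17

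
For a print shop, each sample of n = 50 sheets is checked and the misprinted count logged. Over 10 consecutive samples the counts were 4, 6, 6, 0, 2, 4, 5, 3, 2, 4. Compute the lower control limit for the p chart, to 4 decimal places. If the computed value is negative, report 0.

p̄ = Σdᵢ / (k·n) = 36 / (10 × 50) = 0.07200
LCL = p̄ − 3·√(p̄(1−p̄)/n) = 0.07200 − 3 × 0.03656 = -0.03767 → 0 (negative, so LCL = 0)

0.0000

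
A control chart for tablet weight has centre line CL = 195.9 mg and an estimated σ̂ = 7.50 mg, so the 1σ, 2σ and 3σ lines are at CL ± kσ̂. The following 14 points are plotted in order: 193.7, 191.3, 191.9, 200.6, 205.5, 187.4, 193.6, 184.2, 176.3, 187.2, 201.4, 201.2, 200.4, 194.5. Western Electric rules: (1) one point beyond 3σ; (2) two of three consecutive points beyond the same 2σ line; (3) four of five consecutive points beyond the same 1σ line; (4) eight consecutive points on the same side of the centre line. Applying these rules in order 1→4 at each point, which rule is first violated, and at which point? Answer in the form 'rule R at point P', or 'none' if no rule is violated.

rule 3 at point 10

Zone of each point (C = within 1σ̂, B = 1σ̂–2σ̂, A = 2σ̂–3σ̂, * = beyond 3σ̂; sign = side of CL): 1:-C, 2:-C, 3:-C, 4:+C, 5:+B, 6:-B, 7:-C, 8:-B, 9:-A, 10:-B, 11:+C, 12:+C, 13:+C, 14:-C
Rule 3 (four of five consecutive points beyond the same 1σ limit) is satisfied at point 10.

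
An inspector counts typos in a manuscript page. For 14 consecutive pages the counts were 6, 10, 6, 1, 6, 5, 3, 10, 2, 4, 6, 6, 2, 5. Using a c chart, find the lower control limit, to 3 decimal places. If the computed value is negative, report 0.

c̄ = (6 + 10 + 6 + 1 + 6 + 5 + 3 + 10 + 2 + 4 + 6 + 6 + 2 + 5) / 14 = 72 / 14 = 5.1429
LCL = c̄ − 3√c̄ = 5.1429 − 3 × 2.2678 = -1.6605 → 0 (cannot be negative)

0.000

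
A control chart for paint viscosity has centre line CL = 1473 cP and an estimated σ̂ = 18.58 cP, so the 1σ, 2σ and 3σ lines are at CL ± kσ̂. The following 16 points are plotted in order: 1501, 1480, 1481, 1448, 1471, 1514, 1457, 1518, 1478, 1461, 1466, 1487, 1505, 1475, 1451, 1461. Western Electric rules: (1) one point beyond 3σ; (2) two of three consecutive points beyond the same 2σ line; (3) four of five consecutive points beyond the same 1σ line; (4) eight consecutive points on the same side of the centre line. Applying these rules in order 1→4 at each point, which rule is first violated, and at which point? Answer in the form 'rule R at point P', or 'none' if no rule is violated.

rule 2 at point 8

Zone of each point (C = within 1σ̂, B = 1σ̂–2σ̂, A = 2σ̂–3σ̂, * = beyond 3σ̂; sign = side of CL): 1:+B, 2:+C, 3:+C, 4:-B, 5:-C, 6:+A, 7:-C, 8:+A, 9:+C, 10:-C, 11:-C, 12:+C, 13:+B, 14:+C, 15:-B, 16:-C
Rule 2 (two of three consecutive points beyond the same 2σ limit) is satisfied at point 8.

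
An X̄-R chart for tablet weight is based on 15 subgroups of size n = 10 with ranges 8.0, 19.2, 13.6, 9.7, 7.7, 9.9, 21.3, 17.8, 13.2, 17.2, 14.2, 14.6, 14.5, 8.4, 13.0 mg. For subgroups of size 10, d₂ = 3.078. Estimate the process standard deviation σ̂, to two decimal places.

4.38

R̄ = (8.0 + 19.2 + 13.6 + 9.7 + 7.7 + 9.9 + 21.3 + 17.8 + 13.2 + 17.2 + 14.2 + 14.6 + 14.5 + 8.4 + 13.0) / 15 = 13.4867
σ̂ = R̄ / d₂ = 13.4867 / 3.078 = 4.3816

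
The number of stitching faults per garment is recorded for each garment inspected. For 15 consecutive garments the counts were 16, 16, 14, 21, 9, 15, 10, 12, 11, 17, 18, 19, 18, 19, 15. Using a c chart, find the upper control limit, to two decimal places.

27.08

c̄ = (16 + 16 + 14 + 21 + 9 + 15 + 10 + 12 + 11 + 17 + 18 + 19 + 18 + 19 + 15) / 15 = 230 / 15 = 15.3333
UCL = c̄ + 3√c̄ = 15.3333 + 3 × √15.3333 = 15.3333 + 3 × 3.9158 = 27.0807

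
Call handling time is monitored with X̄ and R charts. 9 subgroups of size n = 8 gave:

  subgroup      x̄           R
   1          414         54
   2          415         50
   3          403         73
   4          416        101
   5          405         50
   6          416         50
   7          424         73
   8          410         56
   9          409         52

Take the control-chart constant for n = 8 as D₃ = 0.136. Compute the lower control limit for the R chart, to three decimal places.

8.447

R̄ = (54 + 50 + 73 + 101 + 50 + 50 + 73 + 56 + 52) / 9 = 559.0000 / 9 = 62.1111
LCL_R = D₃·R̄ = 0.136 × 62.1111 = 8.4471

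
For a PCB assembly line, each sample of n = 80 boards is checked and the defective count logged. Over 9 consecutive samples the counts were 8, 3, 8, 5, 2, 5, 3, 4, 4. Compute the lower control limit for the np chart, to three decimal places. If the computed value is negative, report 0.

p̄ = Σdᵢ / (k·n) = 42 / (9 × 80) = 0.05833
LCL = np̄ − 3·√(np̄(1−p̄)) = 4.6667 − 3 × 2.0963 = -1.6222 → 0 (negative, so LCL = 0)

0.000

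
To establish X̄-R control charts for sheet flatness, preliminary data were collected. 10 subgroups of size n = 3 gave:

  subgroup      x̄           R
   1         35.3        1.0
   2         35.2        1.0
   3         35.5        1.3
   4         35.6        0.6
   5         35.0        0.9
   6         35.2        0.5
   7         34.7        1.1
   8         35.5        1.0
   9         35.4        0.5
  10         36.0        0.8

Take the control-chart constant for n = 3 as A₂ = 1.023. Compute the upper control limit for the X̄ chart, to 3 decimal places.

36.230

X̄̄ = (35.3 + 35.2 + 35.5 + 35.6 + 35.0 + 35.2 + 34.7 + 35.5 + 35.4 + 36.0) / 10 = 353.4000 / 10 = 35.3400
R̄ = (1.0 + 1.0 + 1.3 + 0.6 + 0.9 + 0.5 + 1.1 + 1.0 + 0.5 + 0.8) / 10 = 8.7000 / 10 = 0.8700
UCL = X̄̄ + A₂·R̄ = 35.3400 + 1.023 × 0.8700 = 36.2300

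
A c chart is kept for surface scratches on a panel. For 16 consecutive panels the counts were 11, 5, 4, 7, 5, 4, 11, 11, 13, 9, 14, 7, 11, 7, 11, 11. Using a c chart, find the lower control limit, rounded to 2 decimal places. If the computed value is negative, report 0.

c̄ = (11 + 5 + 4 + 7 + 5 + 4 + 11 + 11 + 13 + 9 + 14 + 7 + 11 + 7 + 11 + 11) / 16 = 141 / 16 = 8.8125
LCL = c̄ − 3√c̄ = 8.8125 − 3 × 2.9686 = -0.0933 → 0 (cannot be negative)

0.00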